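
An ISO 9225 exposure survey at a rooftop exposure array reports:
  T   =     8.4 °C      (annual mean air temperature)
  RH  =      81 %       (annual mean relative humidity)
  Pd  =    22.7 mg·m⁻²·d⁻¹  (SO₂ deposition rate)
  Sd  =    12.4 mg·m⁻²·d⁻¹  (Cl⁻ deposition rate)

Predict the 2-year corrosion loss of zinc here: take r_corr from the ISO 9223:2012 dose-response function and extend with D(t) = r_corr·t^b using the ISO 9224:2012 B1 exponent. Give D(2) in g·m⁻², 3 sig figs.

D(2) = 28.6 g·m⁻²

zinc: temperature factor f = +0.038·(-1.6) = -0.0608
  Pd branch = 0.0129·Pd^0.44·e^(0.046·RH+f) = 1.991 μm/a
  Sd branch = 0.0175·Sd^0.57·e^(0.008·RH+0.085·T) = 0.2869 μm/a
  r_corr = 1.991 + 0.2869 = 2.278 μm/a
ISO 9224: D(t) = r_corr · t^b with b = 0.813 (zinc, B1)
  D(2) = 2.278 × 2^0.813 = 2.278 × 1.757 = 4.002 μm
  Mass loss = 4.002 μm × 7.14 g/cm³ = 28.57 g·m⁻²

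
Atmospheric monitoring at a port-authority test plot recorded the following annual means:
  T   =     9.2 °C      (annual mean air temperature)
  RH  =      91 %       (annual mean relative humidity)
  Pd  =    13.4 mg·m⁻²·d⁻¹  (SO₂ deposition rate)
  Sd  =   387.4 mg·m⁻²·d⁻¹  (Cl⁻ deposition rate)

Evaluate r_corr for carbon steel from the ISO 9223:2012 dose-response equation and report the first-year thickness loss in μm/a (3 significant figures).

r_corr = 157 μm/a

carbon steel: T≤10 °C ⇒ hinge +0.150·(9.2−10) = -0.1200
  sulphur-dioxide contribution → 37.36 μm/a
  chloride contribution → 119.5 μm/a
  ⇒ r_corr(carbon steel) = 156.8 μm/a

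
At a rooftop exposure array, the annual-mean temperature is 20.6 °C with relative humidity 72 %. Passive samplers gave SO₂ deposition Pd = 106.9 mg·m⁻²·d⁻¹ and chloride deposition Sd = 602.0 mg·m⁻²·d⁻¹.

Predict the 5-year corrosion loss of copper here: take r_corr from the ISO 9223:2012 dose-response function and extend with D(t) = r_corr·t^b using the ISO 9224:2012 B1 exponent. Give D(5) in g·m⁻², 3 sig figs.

copper: T>10 °C ⇒ hinge -0.080·(20.6−10) = -0.8480
  sulphur-dioxide contribution → 0.5351 μm/a
  chloride contribution → 2.115 μm/a
  total first-year rate 2.65 μm/a
Power-law: D(5) = r_corr · 5^0.667
  D(5) = 2.65 × 5^0.667 = 2.65 × 2.926 = 7.753 μm
  Mass loss = 7.753 μm × 8.96 g/cm³ = 69.46 g·m⁻²

D(5) = 69.5 g·m⁻²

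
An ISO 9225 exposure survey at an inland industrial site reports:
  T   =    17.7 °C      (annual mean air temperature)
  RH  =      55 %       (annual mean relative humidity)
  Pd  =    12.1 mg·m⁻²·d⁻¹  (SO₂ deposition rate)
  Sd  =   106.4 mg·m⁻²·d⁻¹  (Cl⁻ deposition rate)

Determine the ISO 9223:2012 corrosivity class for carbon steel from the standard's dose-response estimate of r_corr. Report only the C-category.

C3

carbon steel: temperature factor f = -0.054·(7.7) = -0.4158
  sulphur-dioxide contribution → 12.83 μm/a
  chloride contribution → 22.96 μm/a
  ⇒ r_corr(carbon steel) = 35.79 μm/a
35.8 μm/a falls in (25, 50] for carbon steel → category C3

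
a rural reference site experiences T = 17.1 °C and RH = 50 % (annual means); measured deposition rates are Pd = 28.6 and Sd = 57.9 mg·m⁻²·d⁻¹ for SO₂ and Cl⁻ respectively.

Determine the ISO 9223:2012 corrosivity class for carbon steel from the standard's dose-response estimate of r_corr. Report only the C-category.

carbon steel: T>10 °C ⇒ hinge -0.054·(17.1−10) = -0.3834
  Pd branch = 1.77·Pd^0.52·e^(0.02·RH+f) = 18.75 μm/a
  Cl⁻ term: 0.102·57.9^0.62·exp(0.033·50+0.04·17.1) = 13.03
  sum: 18.75 + 13.03 → r_corr = 31.79 μm/a
31.8 μm/a falls in (25, 50] for carbon steel → category C3

C3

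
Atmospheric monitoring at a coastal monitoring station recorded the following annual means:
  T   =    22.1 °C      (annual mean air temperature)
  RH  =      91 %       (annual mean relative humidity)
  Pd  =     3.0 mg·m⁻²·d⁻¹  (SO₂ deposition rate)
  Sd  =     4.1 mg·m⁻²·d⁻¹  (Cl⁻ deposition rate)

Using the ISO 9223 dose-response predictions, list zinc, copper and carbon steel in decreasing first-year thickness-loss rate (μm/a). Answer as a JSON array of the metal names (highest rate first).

["carbon steel", "copper", "zinc"]

zinc: temperature factor f = -0.071·(12.1) = -0.8591
  sulphur-dioxide contribution → 0.5826 μm/a
  chloride contribution → 0.53 μm/a
  ⇒ r_corr(zinc) = 1.113 μm/a
copper: T>10 °C ⇒ hinge -0.080·(22.1−10) = -0.9680
  sulphur-dioxide contribution → 0.575 μm/a
  chloride contribution → 1.173 μm/a
  ⇒ r_corr(copper) = 1.748 μm/a
carbon steel: f(T) = -0.054·(T−10) [T>10 °C] = -0.6534
  sulphur-dioxide contribution → 10.06 μm/a
  chloride contribution → 11.93 μm/a
  total first-year rate 21.99 μm/a
Ordering by μm/a: carbon steel (22) > copper (1.75) > zinc (1.11)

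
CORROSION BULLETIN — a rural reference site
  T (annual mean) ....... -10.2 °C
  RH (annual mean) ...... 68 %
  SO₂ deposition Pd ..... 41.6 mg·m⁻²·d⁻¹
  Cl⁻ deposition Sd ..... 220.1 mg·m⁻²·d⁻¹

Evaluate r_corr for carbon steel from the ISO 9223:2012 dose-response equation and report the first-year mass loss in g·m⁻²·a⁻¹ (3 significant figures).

r_corr = 160 g·m⁻²·a⁻¹

carbon steel: f(T) = +0.150·(T−10) [T≤10 °C] = -3.0300
  SO₂ term: 1.77·41.6^0.52·exp(0.02·68-3.0300) = 2.315
  Sd branch = 0.102·Sd^0.62·e^(0.033·RH+0.04·T) = 18.13 μm/a
  sum: 2.315 + 18.13 → r_corr = 20.45 μm/a
Convert to mass loss: 20.45 μm/a × 7.85 g/cm³ = 160.5 g·m⁻²·a⁻¹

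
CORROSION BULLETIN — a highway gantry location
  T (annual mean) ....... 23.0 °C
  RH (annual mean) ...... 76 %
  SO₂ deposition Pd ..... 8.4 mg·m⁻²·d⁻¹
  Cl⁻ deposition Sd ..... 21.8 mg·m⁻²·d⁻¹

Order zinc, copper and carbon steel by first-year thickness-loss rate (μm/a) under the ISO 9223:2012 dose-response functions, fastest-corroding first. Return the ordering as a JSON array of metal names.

zinc: T>10 °C ⇒ hinge -0.071·(23.0−10) = -0.9230
  Pd branch = 0.0129·Pd^0.44·e^(0.046·RH+f) = 0.4312 μm/a
  Cl⁻ term: 0.0175·21.8^0.57·exp(0.008·76+0.085·23.0) = 1.315
  r_corr = 0.4312 + 1.315 = 1.747 μm/a
copper: f(T) = -0.080·(T−10) [T>10 °C] = -1.0400
  Pd branch = 0.0053·Pd^0.26·e^(0.059·RH+f) = 0.2886 μm/a
  Cl⁻ term: 0.01025·21.8^0.27·exp(0.036·76+0.049·23.0) = 1.121
  sum: 0.2886 + 1.121 → r_corr = 1.41 μm/a
carbon steel: T>10 °C ⇒ hinge -0.054·(23.0−10) = -0.7020
  SO₂ term: 1.77·8.4^0.52·exp(0.02·76-0.7020) = 12.13
  Sd branch = 0.102·Sd^0.62·e^(0.033·RH+0.04·T) = 21.24 μm/a
  r_corr = 12.13 + 21.24 = 33.37 μm/a
Ordering by μm/a: carbon steel (33.4) > zinc (1.75) > copper (1.41)

["carbon steel", "zinc", "copper"]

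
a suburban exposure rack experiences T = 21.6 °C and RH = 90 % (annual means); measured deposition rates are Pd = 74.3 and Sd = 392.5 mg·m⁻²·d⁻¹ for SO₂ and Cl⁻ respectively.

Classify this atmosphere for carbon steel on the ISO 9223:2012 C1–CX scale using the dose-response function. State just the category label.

CX

carbon steel: f(T) = -0.054·(T−10) [T>10 °C] = -0.6264
  sulphur-dioxide contribution → 53.77 μm/a
  chloride contribution → 191.4 μm/a
  ⇒ r_corr(carbon steel) = 245.1 μm/a
ISO 9223 Table 2 (carbon steel): 200 < 245 ≤ 700 μm/a ⇒ CX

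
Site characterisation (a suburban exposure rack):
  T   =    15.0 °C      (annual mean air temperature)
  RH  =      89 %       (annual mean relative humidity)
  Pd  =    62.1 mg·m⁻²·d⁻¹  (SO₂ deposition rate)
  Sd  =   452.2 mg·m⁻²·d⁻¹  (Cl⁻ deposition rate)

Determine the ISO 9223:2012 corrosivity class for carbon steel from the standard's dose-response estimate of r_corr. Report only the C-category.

carbon steel: f(T) = -0.054·(T−10) [T>10 °C] = -0.2700
  Pd branch = 1.77·Pd^0.52·e^(0.02·RH+f) = 68.57 μm/a
  Sd branch = 0.102·Sd^0.62·e^(0.033·RH+0.04·T) = 155.2 μm/a
  sum: 68.57 + 155.2 → r_corr = 223.8 μm/a
Category bounds: 200…700 μm/a bracket r_corr ⇒ CX

CX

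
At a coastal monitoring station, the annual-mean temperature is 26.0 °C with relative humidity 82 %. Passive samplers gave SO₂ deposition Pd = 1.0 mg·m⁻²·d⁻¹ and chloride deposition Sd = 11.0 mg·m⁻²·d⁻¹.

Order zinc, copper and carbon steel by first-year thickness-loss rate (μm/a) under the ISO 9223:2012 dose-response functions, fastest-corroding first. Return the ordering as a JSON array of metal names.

zinc: T>10 °C ⇒ hinge -0.071·(26.0−10) = -1.1360
  SO₂ term: 0.0129·1.0^0.44·exp(0.046·82-1.1360) = 0.18
  Sd branch = 0.0175·Sd^0.57·e^(0.008·RH+0.085·T) = 1.206 μm/a
  r_corr = 0.18 + 1.206 = 1.386 μm/a
copper: temperature factor f = -0.080·(16.0) = -1.2800
  Pd branch = 0.0053·Pd^0.26·e^(0.059·RH+f) = 0.186 μm/a
  Cl⁻ term: 0.01025·11.0^0.27·exp(0.036·82+0.049·26.0) = 1.34
  sum: 0.186 + 1.34 → r_corr = 1.526 μm/a
carbon steel: T>10 °C ⇒ hinge -0.054·(26.0−10) = -0.8640
  Pd branch = 1.77·Pd^0.52·e^(0.02·RH+f) = 3.846 μm/a
  Cl⁻ term: 0.102·11.0^0.62·exp(0.033·82+0.04·26.0) = 19.1
  sum: 3.846 + 19.1 → r_corr = 22.95 μm/a
Ordering by μm/a: carbon steel (23) > copper (1.53) > zinc (1.39)

["carbon steel", "copper", "zinc"]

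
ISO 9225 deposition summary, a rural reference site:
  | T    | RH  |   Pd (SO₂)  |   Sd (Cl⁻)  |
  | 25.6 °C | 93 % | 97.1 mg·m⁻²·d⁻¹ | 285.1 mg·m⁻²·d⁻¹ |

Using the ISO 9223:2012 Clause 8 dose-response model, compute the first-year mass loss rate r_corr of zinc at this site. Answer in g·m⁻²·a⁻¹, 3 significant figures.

zinc: temperature factor f = -0.071·(15.6) = -1.1076
  Pd branch = 0.0129·Pd^0.44·e^(0.046·RH+f) = 2.301 μm/a
  Cl⁻ term: 0.0175·285.1^0.57·exp(0.008·93+0.085·25.6) = 8.138
  sum: 2.301 + 8.138 → r_corr = 10.44 μm/a
Convert to mass loss: 10.44 μm/a × 7.14 g/cm³ = 74.53 g·m⁻²·a⁻¹

r_corr = 74.5 g·m⁻²·a⁻¹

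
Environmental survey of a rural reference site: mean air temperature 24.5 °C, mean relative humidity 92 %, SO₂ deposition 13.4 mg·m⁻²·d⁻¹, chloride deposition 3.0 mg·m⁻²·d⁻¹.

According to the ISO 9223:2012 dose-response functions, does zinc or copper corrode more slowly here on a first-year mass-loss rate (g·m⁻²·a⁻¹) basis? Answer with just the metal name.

zinc: temperature factor f = -0.071·(14.5) = -1.0295
  SO₂ term: 0.0129·13.4^0.44·exp(0.046·92-1.0295) = 0.9939
  Cl⁻ term: 0.0175·3.0^0.57·exp(0.008·92+0.085·24.5) = 0.5483
  sum: 0.9939 + 0.5483 → r_corr = 1.542 μm/a
  mass loss = 1.542 μm/a × 7.14 g/cm³ = 11.01 g·m⁻²·a⁻¹
copper: temperature factor f = -0.080·(14.5) = -1.1600
  Pd branch = 0.0053·Pd^0.26·e^(0.059·RH+f) = 0.7428 μm/a
  Cl⁻ term: 0.01025·3.0^0.27·exp(0.036·92+0.049·24.5) = 1.257
  sum: 0.7428 + 1.257 → r_corr = 2 μm/a
  mass loss = 2 μm/a × 8.96 g/cm³ = 17.92 g·m⁻²·a⁻¹
Ordering by g·m⁻²·a⁻¹: copper (17.9) > zinc (11)

zinc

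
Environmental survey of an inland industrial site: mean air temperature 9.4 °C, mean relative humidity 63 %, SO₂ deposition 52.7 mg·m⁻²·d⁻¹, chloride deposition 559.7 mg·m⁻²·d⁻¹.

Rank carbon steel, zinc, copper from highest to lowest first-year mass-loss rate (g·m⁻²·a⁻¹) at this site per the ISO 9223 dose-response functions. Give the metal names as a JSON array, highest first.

carbon steel: T≤10 °C ⇒ hinge +0.150·(9.4−10) = -0.0900
  SO₂ term: 1.77·52.7^0.52·exp(0.02·63-0.0900) = 44.82
  Cl⁻ term: 0.102·559.7^0.62·exp(0.033·63+0.04·9.4) = 60.05
  r_corr = 44.82 + 60.05 = 104.9 μm/a
  mass loss = 104.9 μm/a × 7.85 g/cm³ = 823.2 g·m⁻²·a⁻¹
zinc: f(T) = +0.038·(T−10) [T≤10 °C] = -0.0228
  SO₂ term: 0.0129·52.7^0.44·exp(0.046·63-0.0228) = 1.309
  Sd branch = 0.0175·Sd^0.57·e^(0.008·RH+0.085·T) = 2.373 μm/a
  r_corr = 1.309 + 2.373 = 3.682 μm/a
  mass loss = 3.682 μm/a × 7.14 g/cm³ = 26.29 g·m⁻²·a⁻¹
copper: T≤10 °C ⇒ hinge +0.126·(9.4−10) = -0.0756
  SO₂ term: 0.0053·52.7^0.26·exp(0.059·63-0.0756) = 0.5667
  Sd branch = 0.01025·Sd^0.27·e^(0.036·RH+0.049·T) = 0.8663 μm/a
  r_corr = 0.5667 + 0.8663 = 1.433 μm/a
  mass loss = 1.433 μm/a × 8.96 g/cm³ = 12.84 g·m⁻²·a⁻¹
Ordering by g·m⁻²·a⁻¹: carbon steel (823) > zinc (26.3) > copper (12.8)

["carbon steel", "zinc", "copper"]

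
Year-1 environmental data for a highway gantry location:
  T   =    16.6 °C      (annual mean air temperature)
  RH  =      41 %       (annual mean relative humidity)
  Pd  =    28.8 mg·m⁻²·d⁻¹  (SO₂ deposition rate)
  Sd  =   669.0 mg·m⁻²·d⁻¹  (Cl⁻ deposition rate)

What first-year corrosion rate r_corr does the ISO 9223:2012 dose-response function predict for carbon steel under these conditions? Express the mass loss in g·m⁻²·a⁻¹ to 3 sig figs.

carbon steel: f(T) = -0.054·(T−10) [T>10 °C] = -0.3564
  Pd branch = 1.77·Pd^0.52·e^(0.02·RH+f) = 16.15 μm/a
  Cl⁻ term: 0.102·669.0^0.62·exp(0.033·41+0.04·16.6) = 43.28
  r_corr = 16.15 + 43.28 = 59.44 μm/a
Convert to mass loss: 59.44 μm/a × 7.85 g/cm³ = 466.6 g·m⁻²·a⁻¹

r_corr = 467 g·m⁻²·a⁻¹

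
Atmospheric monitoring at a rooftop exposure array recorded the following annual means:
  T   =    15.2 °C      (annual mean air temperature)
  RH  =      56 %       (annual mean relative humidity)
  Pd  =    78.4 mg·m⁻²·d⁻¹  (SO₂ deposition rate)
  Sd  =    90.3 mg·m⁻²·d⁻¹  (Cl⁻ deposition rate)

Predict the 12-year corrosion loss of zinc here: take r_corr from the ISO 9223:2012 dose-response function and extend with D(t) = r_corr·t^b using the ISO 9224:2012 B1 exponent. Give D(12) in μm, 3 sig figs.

D(12) = 15.8 μm

zinc: T>10 °C ⇒ hinge -0.071·(15.2−10) = -0.3692
  Pd branch = 0.0129·Pd^0.44·e^(0.046·RH+f) = 0.7989 μm/a
  Cl⁻ term: 0.0175·90.3^0.57·exp(0.008·56+0.085·15.2) = 1.299
  r_corr = 0.7989 + 1.299 = 2.097 μm/a
Power-law: D(12) = r_corr · 12^0.813
  D(12) = 2.097 × 12^0.813 = 2.097 × 7.54 = 15.81 μm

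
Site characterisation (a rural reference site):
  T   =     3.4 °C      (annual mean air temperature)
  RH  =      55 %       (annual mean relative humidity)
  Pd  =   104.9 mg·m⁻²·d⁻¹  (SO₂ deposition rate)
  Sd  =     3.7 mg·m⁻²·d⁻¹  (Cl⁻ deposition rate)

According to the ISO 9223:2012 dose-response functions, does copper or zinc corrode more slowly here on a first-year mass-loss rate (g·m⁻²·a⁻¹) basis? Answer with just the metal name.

copper: f(T) = +0.126·(T−10) [T≤10 °C] = -0.8316
  sulphur-dioxide contribution → 0.1985 μm/a
  chloride contribution → 0.1249 μm/a
  ⇒ r_corr(copper) = 0.3234 μm/a
  mass loss = 0.3234 μm/a × 8.96 g/cm³ = 2.897 g·m⁻²·a⁻¹
zinc: temperature factor f = +0.038·(-6.6) = -0.2508
  sulphur-dioxide contribution → 0.9763 μm/a
  chloride contribution → 0.07647 μm/a
  total first-year rate 1.053 μm/a
  mass loss = 1.053 μm/a × 7.14 g/cm³ = 7.517 g·m⁻²·a⁻¹
Ordering by g·m⁻²·a⁻¹: zinc (7.52) > copper (2.9)

copper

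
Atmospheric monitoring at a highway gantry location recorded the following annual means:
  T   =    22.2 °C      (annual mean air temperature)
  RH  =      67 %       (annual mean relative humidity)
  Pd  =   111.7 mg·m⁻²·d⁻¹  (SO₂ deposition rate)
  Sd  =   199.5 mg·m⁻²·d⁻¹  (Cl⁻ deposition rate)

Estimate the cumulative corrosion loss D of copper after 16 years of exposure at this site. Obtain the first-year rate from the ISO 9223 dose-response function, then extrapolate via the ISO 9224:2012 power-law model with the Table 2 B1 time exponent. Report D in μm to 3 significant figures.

copper: temperature factor f = -0.080·(12.2) = -0.9760
  Pd branch = 0.0053·Pd^0.26·e^(0.059·RH+f) = 0.3545 μm/a
  Cl⁻ term: 0.01025·199.5^0.27·exp(0.036·67+0.049·22.2) = 1.418
  sum: 0.3545 + 1.418 → r_corr = 1.772 μm/a
ISO 9224: D(t) = r_corr · t^b with b = 0.667 (copper, B1)
  D(16) = 1.772 × 16^0.667 = 1.772 × 6.355 = 11.26 μm

D(16) = 11.3 μm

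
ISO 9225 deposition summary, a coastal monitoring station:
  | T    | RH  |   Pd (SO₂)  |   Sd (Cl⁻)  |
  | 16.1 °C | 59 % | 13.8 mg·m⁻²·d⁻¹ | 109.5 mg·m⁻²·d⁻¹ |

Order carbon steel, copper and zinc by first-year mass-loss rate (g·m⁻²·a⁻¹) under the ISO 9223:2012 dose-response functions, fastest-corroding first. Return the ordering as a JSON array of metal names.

["carbon steel", "zinc", "copper"]

carbon steel: temperature factor f = -0.054·(6.1) = -0.3294
  Pd branch = 1.77·Pd^0.52·e^(0.02·RH+f) = 16.22 μm/a
  Cl⁻ term: 0.102·109.5^0.62·exp(0.033·59+0.04·16.1) = 25.02
  sum: 16.22 + 25.02 → r_corr = 41.24 μm/a
  mass loss = 41.24 μm/a × 7.85 g/cm³ = 323.8 g·m⁻²·a⁻¹
copper: T>10 °C ⇒ hinge -0.080·(16.1−10) = -0.4880
  Pd branch = 0.0053·Pd^0.26·e^(0.059·RH+f) = 0.2092 μm/a
  Cl⁻ term: 0.01025·109.5^0.27·exp(0.036·59+0.049·16.1) = 0.6705
  r_corr = 0.2092 + 0.6705 = 0.8797 μm/a
  mass loss = 0.8797 μm/a × 8.96 g/cm³ = 7.882 g·m⁻²·a⁻¹
zinc: f(T) = -0.071·(T−10) [T>10 °C] = -0.4331
  SO₂ term: 0.0129·13.8^0.44·exp(0.046·59-0.4331) = 0.4006
  Sd branch = 0.0175·Sd^0.57·e^(0.008·RH+0.085·T) = 1.603 μm/a
  r_corr = 0.4006 + 1.603 = 2.003 μm/a
  mass loss = 2.003 μm/a × 7.14 g/cm³ = 14.3 g·m⁻²·a⁻¹
Ordering by g·m⁻²·a⁻¹: carbon steel (324) > zinc (14.3) > copper (7.88)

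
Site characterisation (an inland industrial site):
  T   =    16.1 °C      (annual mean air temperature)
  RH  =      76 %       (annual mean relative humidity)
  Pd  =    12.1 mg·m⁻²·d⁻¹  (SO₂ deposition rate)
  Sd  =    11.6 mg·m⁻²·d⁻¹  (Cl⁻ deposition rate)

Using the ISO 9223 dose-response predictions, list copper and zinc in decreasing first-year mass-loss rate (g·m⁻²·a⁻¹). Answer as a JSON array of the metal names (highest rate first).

copper: temperature factor f = -0.080·(6.1) = -0.4880
  sulphur-dioxide contribution → 0.5511 μm/a
  chloride contribution → 0.6745 μm/a
  ⇒ r_corr(copper) = 1.226 μm/a
  mass loss = 1.226 μm/a × 8.96 g/cm³ = 10.98 g·m⁻²·a⁻¹
zinc: f(T) = -0.071·(T−10) [T>10 °C] = -0.4331
  sulphur-dioxide contribution → 0.8264 μm/a
  chloride contribution → 0.5107 μm/a
  ⇒ r_corr(zinc) = 1.337 μm/a
  mass loss = 1.337 μm/a × 7.14 g/cm³ = 9.547 g·m⁻²·a⁻¹
Ordering by g·m⁻²·a⁻¹: copper (11) > zinc (9.55)

["copper", "zinc"]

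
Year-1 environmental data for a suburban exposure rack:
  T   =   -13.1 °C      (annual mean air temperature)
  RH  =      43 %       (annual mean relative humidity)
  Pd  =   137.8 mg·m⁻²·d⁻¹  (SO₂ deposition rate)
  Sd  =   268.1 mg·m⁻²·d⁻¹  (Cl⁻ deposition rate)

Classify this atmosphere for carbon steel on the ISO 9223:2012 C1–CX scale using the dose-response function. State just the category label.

C2

carbon steel: temperature factor f = +0.150·(-23.1) = -3.4650
  SO₂ term: 1.77·137.8^0.52·exp(0.02·43-3.4650) = 1.695
  Sd branch = 0.102·Sd^0.62·e^(0.033·RH+0.04·T) = 7.995 μm/a
  r_corr = 1.695 + 7.995 = 9.69 μm/a
ISO 9223 Table 2 (carbon steel): 1.3 < 9.69 ≤ 25 μm/a ⇒ C2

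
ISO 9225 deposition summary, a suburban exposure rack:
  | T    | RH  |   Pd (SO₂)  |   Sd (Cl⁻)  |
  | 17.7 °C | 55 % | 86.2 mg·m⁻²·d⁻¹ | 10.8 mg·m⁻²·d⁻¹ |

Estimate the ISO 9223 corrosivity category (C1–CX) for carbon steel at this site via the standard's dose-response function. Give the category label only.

carbon steel: f(T) = -0.054·(T−10) [T>10 °C] = -0.4158
  sulphur-dioxide contribution → 35.61 μm/a
  chloride contribution → 5.56 μm/a
  ⇒ r_corr(carbon steel) = 41.17 μm/a
Category bounds: 25…50 μm/a bracket r_corr ⇒ C3

C3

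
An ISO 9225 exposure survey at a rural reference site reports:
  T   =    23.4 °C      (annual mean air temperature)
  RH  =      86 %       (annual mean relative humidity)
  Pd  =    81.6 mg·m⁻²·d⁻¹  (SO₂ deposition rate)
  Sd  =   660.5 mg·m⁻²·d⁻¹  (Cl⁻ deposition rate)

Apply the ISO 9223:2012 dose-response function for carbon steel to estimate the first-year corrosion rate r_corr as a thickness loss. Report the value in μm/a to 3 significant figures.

r_corr = 296 μm/a

carbon steel: temperature factor f = -0.054·(13.4) = -0.7236
  sulphur-dioxide contribution → 47.29 μm/a
  chloride contribution → 248.9 μm/a
  total first-year rate 296.1 μm/a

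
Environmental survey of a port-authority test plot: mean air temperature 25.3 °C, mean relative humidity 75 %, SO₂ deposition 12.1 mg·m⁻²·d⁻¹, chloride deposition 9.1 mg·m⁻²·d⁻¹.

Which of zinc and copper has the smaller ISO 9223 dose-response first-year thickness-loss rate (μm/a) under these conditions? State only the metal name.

copper

zinc: f(T) = -0.071·(T−10) [T>10 °C] = -1.0863
  Pd branch = 0.0129·Pd^0.44·e^(0.046·RH+f) = 0.4107 μm/a
  Sd branch = 0.0175·Sd^0.57·e^(0.008·RH+0.085·T) = 0.9643 μm/a
  sum: 0.4107 + 0.9643 → r_corr = 1.375 μm/a
copper: f(T) = -0.080·(T−10) [T>10 °C] = -1.2240
  SO₂ term: 0.0053·12.1^0.26·exp(0.059·75-1.2240) = 0.2489
  Sd branch = 0.01025·Sd^0.27·e^(0.036·RH+0.049·T) = 0.9564 μm/a
  sum: 0.2489 + 0.9564 → r_corr = 1.205 μm/a
Ordering by μm/a: zinc (1.38) > copper (1.21)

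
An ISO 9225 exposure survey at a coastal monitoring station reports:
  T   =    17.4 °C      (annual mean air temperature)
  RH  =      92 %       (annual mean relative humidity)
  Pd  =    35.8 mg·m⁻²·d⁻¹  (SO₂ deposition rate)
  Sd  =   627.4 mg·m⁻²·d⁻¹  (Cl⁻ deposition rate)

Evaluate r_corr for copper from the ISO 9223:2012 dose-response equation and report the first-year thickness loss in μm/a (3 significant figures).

copper: temperature factor f = -0.080·(7.4) = -0.5920
  Pd branch = 0.0053·Pd^0.26·e^(0.059·RH+f) = 1.693 μm/a
  Sd branch = 0.01025·Sd^0.27·e^(0.036·RH+0.049·T) = 3.756 μm/a
  r_corr = 1.693 + 3.756 = 5.449 μm/a

r_corr = 5.45 μm/a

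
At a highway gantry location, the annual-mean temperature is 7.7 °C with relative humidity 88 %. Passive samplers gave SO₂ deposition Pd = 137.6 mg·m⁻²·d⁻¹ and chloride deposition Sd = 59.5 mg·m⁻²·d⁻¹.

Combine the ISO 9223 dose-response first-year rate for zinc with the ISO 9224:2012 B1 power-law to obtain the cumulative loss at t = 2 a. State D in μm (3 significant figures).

zinc: T≤10 °C ⇒ hinge +0.038·(7.7−10) = -0.0874
  SO₂ term: 0.0129·137.6^0.44·exp(0.046·88-0.0874) = 5.911
  Cl⁻ term: 0.0175·59.5^0.57·exp(0.008·88+0.085·7.7) = 0.699
  r_corr = 5.911 + 0.699 = 6.61 μm/a
ISO 9224: D(t) = r_corr · t^b with b = 0.813 (zinc, B1)
  D(2) = 6.61 × 2^0.813 = 6.61 × 1.757 = 11.61 μm

D(2) = 11.6 μm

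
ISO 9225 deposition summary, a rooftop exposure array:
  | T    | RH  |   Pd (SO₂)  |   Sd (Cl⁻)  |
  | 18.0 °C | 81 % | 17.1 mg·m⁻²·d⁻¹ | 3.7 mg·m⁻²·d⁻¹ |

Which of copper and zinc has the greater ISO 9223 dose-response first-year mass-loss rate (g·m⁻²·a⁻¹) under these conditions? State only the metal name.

copper

copper: f(T) = -0.080·(T−10) [T>10 °C] = -0.6400
  sulphur-dioxide contribution → 0.6957 μm/a
  chloride contribution → 0.651 μm/a
  ⇒ r_corr(copper) = 1.347 μm/a
  mass loss = 1.347 μm/a × 8.96 g/cm³ = 12.07 g·m⁻²·a⁻¹
zinc: T>10 °C ⇒ hinge -0.071·(18.0−10) = -0.5680
  sulphur-dioxide contribution → 1.058 μm/a
  chloride contribution → 0.3257 μm/a
  total first-year rate 1.384 μm/a
  mass loss = 1.384 μm/a × 7.14 g/cm³ = 9.882 g·m⁻²·a⁻¹
Ordering by g·m⁻²·a⁻¹: copper (12.1) > zinc (9.88)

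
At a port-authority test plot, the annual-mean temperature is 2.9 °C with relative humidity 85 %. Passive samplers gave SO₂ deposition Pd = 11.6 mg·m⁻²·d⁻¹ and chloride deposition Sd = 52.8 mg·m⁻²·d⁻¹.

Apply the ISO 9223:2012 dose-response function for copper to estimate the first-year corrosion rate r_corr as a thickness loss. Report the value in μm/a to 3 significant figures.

copper: T≤10 °C ⇒ hinge +0.126·(2.9−10) = -0.8946
  Pd branch = 0.0053·Pd^0.26·e^(0.059·RH+f) = 0.6173 μm/a
  Sd branch = 0.01025·Sd^0.27·e^(0.036·RH+0.049·T) = 0.7353 μm/a
  r_corr = 0.6173 + 0.7353 = 1.353 μm/a

r_corr = 1.35 μm/a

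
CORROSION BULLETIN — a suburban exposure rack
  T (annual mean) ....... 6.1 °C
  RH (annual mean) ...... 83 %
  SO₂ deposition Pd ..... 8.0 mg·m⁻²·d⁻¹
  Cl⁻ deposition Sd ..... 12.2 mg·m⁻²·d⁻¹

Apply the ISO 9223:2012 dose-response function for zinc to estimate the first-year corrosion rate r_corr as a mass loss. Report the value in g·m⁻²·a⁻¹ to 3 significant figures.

r_corr = 10.7 g·m⁻²·a⁻¹

zinc: f(T) = +0.038·(T−10) [T≤10 °C] = -0.1482
  sulphur-dioxide contribution → 1.264 μm/a
  chloride contribution → 0.2376 μm/a
  total first-year rate 1.502 μm/a
Convert to mass loss: 1.502 μm/a × 7.14 g/cm³ = 10.72 g·m⁻²·a⁻¹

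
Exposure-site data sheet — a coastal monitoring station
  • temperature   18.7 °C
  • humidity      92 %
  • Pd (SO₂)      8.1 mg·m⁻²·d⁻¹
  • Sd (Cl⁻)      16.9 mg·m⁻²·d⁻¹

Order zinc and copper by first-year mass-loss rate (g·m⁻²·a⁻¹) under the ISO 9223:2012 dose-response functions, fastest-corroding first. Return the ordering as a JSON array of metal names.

zinc: temperature factor f = -0.071·(8.7) = -0.6177
  sulphur-dioxide contribution → 1.202 μm/a
  chloride contribution → 0.8972 μm/a
  total first-year rate 2.099 μm/a
  mass loss = 2.099 μm/a × 7.14 g/cm³ = 14.99 g·m⁻²·a⁻¹
copper: f(T) = -0.080·(T−10) [T>10 °C] = -0.6960
  sulphur-dioxide contribution → 1.036 μm/a
  chloride contribution → 1.509 μm/a
  total first-year rate 2.545 μm/a
  mass loss = 2.545 μm/a × 8.96 g/cm³ = 22.8 g·m⁻²·a⁻¹
Ordering by g·m⁻²·a⁻¹: copper (22.8) > zinc (15)

["copper", "zinc"]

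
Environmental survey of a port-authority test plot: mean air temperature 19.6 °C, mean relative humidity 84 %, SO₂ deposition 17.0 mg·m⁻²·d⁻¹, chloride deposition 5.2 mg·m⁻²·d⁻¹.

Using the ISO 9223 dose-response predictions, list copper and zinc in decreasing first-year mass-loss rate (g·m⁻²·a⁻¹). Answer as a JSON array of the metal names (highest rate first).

["copper", "zinc"]

copper: temperature factor f = -0.080·(9.6) = -0.7680
  SO₂ term: 0.0053·17.0^0.26·exp(0.059·84-0.7680) = 0.7295
  Sd branch = 0.01025·Sd^0.27·e^(0.036·RH+0.049·T) = 0.8599 μm/a
  sum: 0.7295 + 0.8599 → r_corr = 1.589 μm/a
  mass loss = 1.589 μm/a × 8.96 g/cm³ = 14.24 g·m⁻²·a⁻¹
zinc: temperature factor f = -0.071·(9.6) = -0.6816
  SO₂ term: 0.0129·17.0^0.44·exp(0.046·84-0.6816) = 1.082
  Cl⁻ term: 0.0175·5.2^0.57·exp(0.008·84+0.085·19.6) = 0.464
  r_corr = 1.082 + 0.464 = 1.546 μm/a
  mass loss = 1.546 μm/a × 7.14 g/cm³ = 11.04 g·m⁻²·a⁻¹
Ordering by g·m⁻²·a⁻¹: copper (14.2) > zinc (11)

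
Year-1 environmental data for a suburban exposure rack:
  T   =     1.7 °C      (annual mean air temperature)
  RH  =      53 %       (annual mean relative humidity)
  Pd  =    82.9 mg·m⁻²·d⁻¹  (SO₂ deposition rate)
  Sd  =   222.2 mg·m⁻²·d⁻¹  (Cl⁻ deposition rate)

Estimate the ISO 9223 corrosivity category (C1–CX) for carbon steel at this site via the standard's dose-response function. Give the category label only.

C3

carbon steel: f(T) = +0.150·(T−10) [T≤10 °C] = -1.2450
  Pd branch = 1.77·Pd^0.52·e^(0.02·RH+f) = 14.63 μm/a
  Cl⁻ term: 0.102·222.2^0.62·exp(0.033·53+0.04·1.7) = 17.89
  r_corr = 14.63 + 17.89 = 32.52 μm/a
32.5 μm/a falls in (25, 50] for carbon steel → category C3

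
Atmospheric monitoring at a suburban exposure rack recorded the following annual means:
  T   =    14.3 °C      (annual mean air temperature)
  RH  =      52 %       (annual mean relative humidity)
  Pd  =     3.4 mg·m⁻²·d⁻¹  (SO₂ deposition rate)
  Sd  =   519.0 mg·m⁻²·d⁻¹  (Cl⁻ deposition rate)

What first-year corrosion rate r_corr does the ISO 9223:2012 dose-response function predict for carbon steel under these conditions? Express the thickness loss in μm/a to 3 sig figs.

carbon steel: f(T) = -0.054·(T−10) [T>10 °C] = -0.2322
  sulphur-dioxide contribution → 7.502 μm/a
  chloride contribution → 48.49 μm/a
  total first-year rate 55.99 μm/a

r_corr = 56.0 μm/a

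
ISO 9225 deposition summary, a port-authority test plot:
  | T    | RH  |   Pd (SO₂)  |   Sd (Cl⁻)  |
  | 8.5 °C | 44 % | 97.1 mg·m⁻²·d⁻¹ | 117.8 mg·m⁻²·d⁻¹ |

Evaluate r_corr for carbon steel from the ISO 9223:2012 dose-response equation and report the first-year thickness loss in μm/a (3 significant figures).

carbon steel: temperature factor f = +0.150·(-1.5) = -0.2250
  SO₂ term: 1.77·97.1^0.52·exp(0.02·44-0.2250) = 36.8
  Sd branch = 0.102·Sd^0.62·e^(0.033·RH+0.04·T) = 11.78 μm/a
  r_corr = 36.8 + 11.78 = 48.57 μm/a

r_corr = 48.6 μm/a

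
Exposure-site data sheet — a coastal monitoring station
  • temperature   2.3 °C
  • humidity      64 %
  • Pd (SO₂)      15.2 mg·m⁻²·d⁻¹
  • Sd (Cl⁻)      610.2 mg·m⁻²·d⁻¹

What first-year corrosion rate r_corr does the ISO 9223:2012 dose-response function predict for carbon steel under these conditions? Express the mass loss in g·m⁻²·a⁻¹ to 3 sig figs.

carbon steel: T≤10 °C ⇒ hinge +0.150·(2.3−10) = -1.1550
  Pd branch = 1.77·Pd^0.52·e^(0.02·RH+f) = 8.257 μm/a
  Cl⁻ term: 0.102·610.2^0.62·exp(0.033·64+0.04·2.3) = 49.29
  r_corr = 8.257 + 49.29 = 57.55 μm/a
Convert to mass loss: 57.55 μm/a × 7.85 g/cm³ = 451.8 g·m⁻²·a⁻¹

r_corr = 452 g·m⁻²·a⁻¹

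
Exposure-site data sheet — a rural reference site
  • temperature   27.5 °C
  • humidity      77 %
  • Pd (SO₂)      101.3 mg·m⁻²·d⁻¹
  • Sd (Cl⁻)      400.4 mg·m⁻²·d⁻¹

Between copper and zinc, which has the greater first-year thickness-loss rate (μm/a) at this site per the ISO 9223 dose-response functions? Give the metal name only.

copper: T>10 °C ⇒ hinge -0.080·(27.5−10) = -1.4000
  Pd branch = 0.0053·Pd^0.26·e^(0.059·RH+f) = 0.4081 μm/a
  Cl⁻ term: 0.01025·400.4^0.27·exp(0.036·77+0.049·27.5) = 3.18
  sum: 0.4081 + 3.18 → r_corr = 3.588 μm/a
zinc: f(T) = -0.071·(T−10) [T>10 °C] = -1.2425
  Pd branch = 0.0129·Pd^0.44·e^(0.046·RH+f) = 0.9811 μm/a
  Cl⁻ term: 0.0175·400.4^0.57·exp(0.008·77+0.085·27.5) = 10.21
  r_corr = 0.9811 + 10.21 = 11.19 μm/a
Ordering by μm/a: zinc (11.2) > copper (3.59)

zinc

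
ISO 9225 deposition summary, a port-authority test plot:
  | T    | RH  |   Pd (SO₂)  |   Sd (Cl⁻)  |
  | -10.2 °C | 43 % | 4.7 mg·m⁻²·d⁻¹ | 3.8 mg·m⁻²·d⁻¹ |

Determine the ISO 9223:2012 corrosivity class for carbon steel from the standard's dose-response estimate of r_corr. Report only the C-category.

carbon steel: f(T) = +0.150·(T−10) [T≤10 °C] = -3.0300
  SO₂ term: 1.77·4.7^0.52·exp(0.02·43-3.0300) = 0.4519
  Cl⁻ term: 0.102·3.8^0.62·exp(0.033·43+0.04·-10.2) = 0.6414
  r_corr = 0.4519 + 0.6414 = 1.093 μm/a
Category bounds: 0…1.3 μm/a bracket r_corr ⇒ C1

C1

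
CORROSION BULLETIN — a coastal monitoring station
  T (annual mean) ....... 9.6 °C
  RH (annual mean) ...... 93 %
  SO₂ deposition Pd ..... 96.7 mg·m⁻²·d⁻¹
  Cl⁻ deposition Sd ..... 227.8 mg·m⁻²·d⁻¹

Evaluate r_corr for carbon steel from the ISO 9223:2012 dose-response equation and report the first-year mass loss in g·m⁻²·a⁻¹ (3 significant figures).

r_corr = 1.64e+03 g·m⁻²·a⁻¹

carbon steel: temperature factor f = +0.150·(-0.4) = -0.0600
  Pd branch = 1.77·Pd^0.52·e^(0.02·RH+f) = 115.4 μm/a
  Cl⁻ term: 0.102·227.8^0.62·exp(0.033·93+0.04·9.6) = 93.3
  sum: 115.4 + 93.3 → r_corr = 208.7 μm/a
Convert to mass loss: 208.7 μm/a × 7.85 g/cm³ = 1638 g·m⁻²·a⁻¹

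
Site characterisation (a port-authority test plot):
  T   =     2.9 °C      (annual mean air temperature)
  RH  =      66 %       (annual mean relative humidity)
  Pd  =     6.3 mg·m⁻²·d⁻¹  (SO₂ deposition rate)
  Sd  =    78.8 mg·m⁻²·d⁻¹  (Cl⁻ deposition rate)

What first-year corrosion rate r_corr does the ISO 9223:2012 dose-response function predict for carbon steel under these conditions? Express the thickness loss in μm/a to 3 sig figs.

carbon steel: T≤10 °C ⇒ hinge +0.150·(2.9−10) = -1.0650
  SO₂ term: 1.77·6.3^0.52·exp(0.02·66-1.0650) = 5.948
  Sd branch = 0.102·Sd^0.62·e^(0.033·RH+0.04·T) = 15.16 μm/a
  sum: 5.948 + 15.16 → r_corr = 21.11 μm/a

r_corr = 21.1 μm/a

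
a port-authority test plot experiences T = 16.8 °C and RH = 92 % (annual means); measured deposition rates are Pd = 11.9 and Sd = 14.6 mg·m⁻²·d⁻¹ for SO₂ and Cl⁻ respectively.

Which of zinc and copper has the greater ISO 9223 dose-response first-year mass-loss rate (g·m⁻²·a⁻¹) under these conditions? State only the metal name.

copper

zinc: T>10 °C ⇒ hinge -0.071·(16.8−10) = -0.4828
  sulphur-dioxide contribution → 1.63 μm/a
  chloride contribution → 0.7023 μm/a
  total first-year rate 2.332 μm/a
  mass loss = 2.332 μm/a × 7.14 g/cm³ = 16.65 g·m⁻²·a⁻¹
copper: T>10 °C ⇒ hinge -0.080·(16.8−10) = -0.5440
  sulphur-dioxide contribution → 1.334 μm/a
  chloride contribution → 1.321 μm/a
  ⇒ r_corr(copper) = 2.655 μm/a
  mass loss = 2.655 μm/a × 8.96 g/cm³ = 23.79 g·m⁻²·a⁻¹
Ordering by g·m⁻²·a⁻¹: copper (23.8) > zinc (16.7)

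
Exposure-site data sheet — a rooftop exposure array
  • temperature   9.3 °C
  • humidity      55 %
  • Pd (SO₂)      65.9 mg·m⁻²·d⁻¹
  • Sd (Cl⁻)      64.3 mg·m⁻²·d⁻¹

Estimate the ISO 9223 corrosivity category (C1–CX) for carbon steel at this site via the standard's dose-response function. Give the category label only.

C4

carbon steel: f(T) = +0.150·(T−10) [T≤10 °C] = -0.1050
  Pd branch = 1.77·Pd^0.52·e^(0.02·RH+f) = 42.26 μm/a
  Cl⁻ term: 0.102·64.3^0.62·exp(0.033·55+0.04·9.3) = 12.01
  sum: 42.26 + 12.01 → r_corr = 54.27 μm/a
ISO 9223 Table 2 (carbon steel): 50 < 54.3 ≤ 80 μm/a ⇒ C4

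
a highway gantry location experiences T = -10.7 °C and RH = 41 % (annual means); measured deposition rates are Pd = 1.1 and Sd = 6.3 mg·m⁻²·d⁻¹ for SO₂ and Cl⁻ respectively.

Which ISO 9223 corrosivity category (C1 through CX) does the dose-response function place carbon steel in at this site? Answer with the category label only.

C1

carbon steel: temperature factor f = +0.150·(-20.7) = -3.1050
  Pd branch = 1.77·Pd^0.52·e^(0.02·RH+f) = 0.1893 μm/a
  Sd branch = 0.102·Sd^0.62·e^(0.033·RH+0.04·T) = 0.8052 μm/a
  r_corr = 0.1893 + 0.8052 = 0.9945 μm/a
0.995 μm/a falls in (0, 1.3] for carbon steel → category C1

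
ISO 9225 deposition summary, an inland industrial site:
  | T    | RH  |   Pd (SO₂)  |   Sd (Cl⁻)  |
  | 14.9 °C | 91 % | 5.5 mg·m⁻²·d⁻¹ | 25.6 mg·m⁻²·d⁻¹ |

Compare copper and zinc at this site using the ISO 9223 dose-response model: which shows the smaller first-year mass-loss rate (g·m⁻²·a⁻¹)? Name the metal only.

zinc

copper: T>10 °C ⇒ hinge -0.080·(14.9−10) = -0.3920
  SO₂ term: 0.0053·5.5^0.26·exp(0.059·91-0.3920) = 1.197
  Cl⁻ term: 0.01025·25.6^0.27·exp(0.036·91+0.049·14.9) = 1.351
  r_corr = 1.197 + 1.351 = 2.549 μm/a
  mass loss = 2.549 μm/a × 8.96 g/cm³ = 22.84 g·m⁻²·a⁻¹
zinc: T>10 °C ⇒ hinge -0.071·(14.9−10) = -0.3479
  SO₂ term: 0.0129·5.5^0.44·exp(0.046·91-0.3479) = 1.268
  Cl⁻ term: 0.0175·25.6^0.57·exp(0.008·91+0.085·14.9) = 0.8165
  r_corr = 1.268 + 0.8165 = 2.085 μm/a
  mass loss = 2.085 μm/a × 7.14 g/cm³ = 14.89 g·m⁻²·a⁻¹
Ordering by g·m⁻²·a⁻¹: copper (22.8) > zinc (14.9)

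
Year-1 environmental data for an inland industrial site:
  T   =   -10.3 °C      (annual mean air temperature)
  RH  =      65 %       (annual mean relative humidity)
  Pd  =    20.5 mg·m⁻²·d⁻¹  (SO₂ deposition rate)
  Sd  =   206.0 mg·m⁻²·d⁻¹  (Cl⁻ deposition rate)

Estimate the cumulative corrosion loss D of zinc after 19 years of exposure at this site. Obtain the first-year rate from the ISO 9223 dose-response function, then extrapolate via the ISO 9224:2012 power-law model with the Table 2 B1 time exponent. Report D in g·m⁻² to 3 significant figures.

D(19) = 55.0 g·m⁻²

zinc: temperature factor f = +0.038·(-20.3) = -0.7714
  sulphur-dioxide contribution → 0.448 μm/a
  chloride contribution → 0.2556 μm/a
  ⇒ r_corr(zinc) = 0.7036 μm/a
Power-law: D(19) = r_corr · 19^0.813
  D(19) = 0.7036 × 19^0.813 = 0.7036 × 10.96 = 7.708 μm
  Mass loss = 7.708 μm × 7.14 g/cm³ = 55.04 g·m⁻²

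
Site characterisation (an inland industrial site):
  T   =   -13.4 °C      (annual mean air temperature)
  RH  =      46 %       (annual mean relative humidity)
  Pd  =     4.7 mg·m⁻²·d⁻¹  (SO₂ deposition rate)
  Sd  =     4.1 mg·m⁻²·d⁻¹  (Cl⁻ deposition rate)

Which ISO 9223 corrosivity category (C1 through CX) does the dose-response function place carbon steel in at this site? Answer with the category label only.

C1

carbon steel: T≤10 °C ⇒ hinge +0.150·(-13.4−10) = -3.5100
  sulphur-dioxide contribution → 0.2969 μm/a
  chloride contribution → 0.6531 μm/a
  ⇒ r_corr(carbon steel) = 0.9501 μm/a
ISO 9223 Table 2 (carbon steel): 0 < 0.95 ≤ 1.3 μm/a ⇒ C1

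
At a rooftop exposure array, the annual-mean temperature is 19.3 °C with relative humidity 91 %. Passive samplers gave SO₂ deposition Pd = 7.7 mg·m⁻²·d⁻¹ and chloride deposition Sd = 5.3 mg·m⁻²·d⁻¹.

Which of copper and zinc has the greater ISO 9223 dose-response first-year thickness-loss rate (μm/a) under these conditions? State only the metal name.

copper

copper: T>10 °C ⇒ hinge -0.080·(19.3−10) = -0.7440
  Pd branch = 0.0053·Pd^0.26·e^(0.059·RH+f) = 0.9191 μm/a
  Cl⁻ term: 0.01025·5.3^0.27·exp(0.036·91+0.049·19.3) = 1.096
  r_corr = 0.9191 + 1.096 = 2.015 μm/a
zinc: temperature factor f = -0.071·(9.3) = -0.6603
  Pd branch = 0.0129·Pd^0.44·e^(0.046·RH+f) = 1.076 μm/a
  Sd branch = 0.0175·Sd^0.57·e^(0.008·RH+0.085·T) = 0.4836 μm/a
  r_corr = 1.076 + 0.4836 = 1.56 μm/a
Ordering by μm/a: copper (2.01) > zinc (1.56)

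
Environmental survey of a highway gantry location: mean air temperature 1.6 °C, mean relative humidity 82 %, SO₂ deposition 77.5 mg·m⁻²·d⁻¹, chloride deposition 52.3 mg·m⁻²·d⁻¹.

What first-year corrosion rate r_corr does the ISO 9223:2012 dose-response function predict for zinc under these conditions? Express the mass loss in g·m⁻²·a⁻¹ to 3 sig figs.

r_corr = 22.4 g·m⁻²·a⁻¹

zinc: temperature factor f = +0.038·(-8.4) = -0.3192
  Pd branch = 0.0129·Pd^0.44·e^(0.046·RH+f) = 2.763 μm/a
  Cl⁻ term: 0.0175·52.3^0.57·exp(0.008·82+0.085·1.6) = 0.3686
  sum: 2.763 + 0.3686 → r_corr = 3.132 μm/a
Convert to mass loss: 3.132 μm/a × 7.14 g/cm³ = 22.36 g·m⁻²·a⁻¹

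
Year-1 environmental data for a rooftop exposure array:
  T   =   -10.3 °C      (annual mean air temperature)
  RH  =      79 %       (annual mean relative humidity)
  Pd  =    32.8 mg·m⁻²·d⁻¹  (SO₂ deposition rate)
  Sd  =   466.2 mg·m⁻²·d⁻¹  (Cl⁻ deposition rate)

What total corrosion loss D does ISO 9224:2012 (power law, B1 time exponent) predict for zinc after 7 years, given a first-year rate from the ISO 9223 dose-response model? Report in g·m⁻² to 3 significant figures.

zinc: temperature factor f = +0.038·(-20.3) = -0.7714
  Pd branch = 0.0129·Pd^0.44·e^(0.046·RH+f) = 1.049 μm/a
  Sd branch = 0.0175·Sd^0.57·e^(0.008·RH+0.085·T) = 0.4554 μm/a
  r_corr = 1.049 + 0.4554 = 1.504 μm/a
Long-term exponent b (ISO 9224 Table 2, B1) = 0.813
  D(7) = 1.504 × 7^0.813 = 1.504 × 4.865 = 7.319 μm
  Mass loss = 7.319 μm × 7.14 g/cm³ = 52.25 g·m⁻²

D(7) = 52.3 g·m⁻²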